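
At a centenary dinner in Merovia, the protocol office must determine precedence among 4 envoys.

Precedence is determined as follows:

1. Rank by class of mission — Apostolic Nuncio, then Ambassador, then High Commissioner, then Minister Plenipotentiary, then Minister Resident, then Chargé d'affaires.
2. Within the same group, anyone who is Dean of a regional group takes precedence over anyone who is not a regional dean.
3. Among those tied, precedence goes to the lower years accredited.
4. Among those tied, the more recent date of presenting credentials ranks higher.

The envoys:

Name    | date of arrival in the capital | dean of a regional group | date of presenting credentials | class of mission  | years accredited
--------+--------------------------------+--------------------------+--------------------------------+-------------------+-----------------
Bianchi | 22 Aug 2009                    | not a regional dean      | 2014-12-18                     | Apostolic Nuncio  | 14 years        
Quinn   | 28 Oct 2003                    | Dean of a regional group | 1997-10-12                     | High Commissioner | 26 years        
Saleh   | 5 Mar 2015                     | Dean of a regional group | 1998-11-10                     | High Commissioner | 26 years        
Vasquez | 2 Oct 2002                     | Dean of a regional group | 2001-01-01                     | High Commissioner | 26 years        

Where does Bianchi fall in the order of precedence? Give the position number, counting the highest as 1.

1

By class of mission: Bianchi (Apostolic Nuncio); then Vasquez, Saleh and Quinn (High Commissioner).
Vasquez, Saleh and Quinn are each Dean of a regional group, so the next rule applies.
Vasquez, Saleh and Quinn all have years accredited 26 years, so the next rule applies.
Among Vasquez, Saleh and Quinn, by date of presenting credentials (later first): Vasquez (2001-01-01) before Saleh (1998-11-10) before Quinn (1997-10-12).
Order: Bianchi, Vasquez, Saleh, Quinn. So position 1.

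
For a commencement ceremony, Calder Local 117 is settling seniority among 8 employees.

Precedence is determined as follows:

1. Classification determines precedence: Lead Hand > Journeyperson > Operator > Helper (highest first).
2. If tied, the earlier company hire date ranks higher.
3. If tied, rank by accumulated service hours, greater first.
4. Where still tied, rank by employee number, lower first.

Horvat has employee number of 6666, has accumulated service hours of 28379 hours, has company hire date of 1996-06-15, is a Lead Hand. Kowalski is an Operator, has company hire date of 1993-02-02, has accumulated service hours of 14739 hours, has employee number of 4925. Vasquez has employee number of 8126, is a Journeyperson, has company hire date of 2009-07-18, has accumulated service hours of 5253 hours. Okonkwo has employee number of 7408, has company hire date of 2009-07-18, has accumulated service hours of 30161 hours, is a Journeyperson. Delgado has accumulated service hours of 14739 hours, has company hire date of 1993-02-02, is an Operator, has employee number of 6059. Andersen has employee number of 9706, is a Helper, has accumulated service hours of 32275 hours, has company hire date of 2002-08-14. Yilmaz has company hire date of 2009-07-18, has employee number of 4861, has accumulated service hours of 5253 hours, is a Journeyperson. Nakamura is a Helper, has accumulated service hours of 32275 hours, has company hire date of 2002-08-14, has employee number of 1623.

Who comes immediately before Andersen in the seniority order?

By classification: Horvat (Lead Hand); then Okonkwo, Yilmaz and Vasquez (Journeyperson); then Kowalski and Delgado (Operator); then Nakamura and Andersen (Helper).
Okonkwo, Yilmaz and Vasquez all have company hire date 2009-07-18, so the next rule applies.
Among Okonkwo, Yilmaz and Vasquez, by accumulated service hours (higher first): Okonkwo (30161 hours) before Yilmaz and Vasquez (5253 hours).
Among Yilmaz and Vasquez, by employee number (lower first): Yilmaz (4861) before Vasquez (8126).
Kowalski and Delgado both have company hire date 1993-02-02, so the next rule applies.
Kowalski and Delgado both have accumulated service hours 14739 hours, so the next rule applies.
Among Kowalski and Delgado, by employee number (lower first): Kowalski (4925) before Delgado (6059).
Nakamura and Andersen both have company hire date 2002-08-14, so the next rule applies.
Nakamura and Andersen both have accumulated service hours 32275 hours, so the next rule applies.
Among Nakamura and Andersen, by employee number (lower first): Nakamura (1623) before Andersen (9706).
Order: Horvat, Okonkwo, Yilmaz, Vasquez, Kowalski, Delgado, Nakamura, Andersen.

Nakamura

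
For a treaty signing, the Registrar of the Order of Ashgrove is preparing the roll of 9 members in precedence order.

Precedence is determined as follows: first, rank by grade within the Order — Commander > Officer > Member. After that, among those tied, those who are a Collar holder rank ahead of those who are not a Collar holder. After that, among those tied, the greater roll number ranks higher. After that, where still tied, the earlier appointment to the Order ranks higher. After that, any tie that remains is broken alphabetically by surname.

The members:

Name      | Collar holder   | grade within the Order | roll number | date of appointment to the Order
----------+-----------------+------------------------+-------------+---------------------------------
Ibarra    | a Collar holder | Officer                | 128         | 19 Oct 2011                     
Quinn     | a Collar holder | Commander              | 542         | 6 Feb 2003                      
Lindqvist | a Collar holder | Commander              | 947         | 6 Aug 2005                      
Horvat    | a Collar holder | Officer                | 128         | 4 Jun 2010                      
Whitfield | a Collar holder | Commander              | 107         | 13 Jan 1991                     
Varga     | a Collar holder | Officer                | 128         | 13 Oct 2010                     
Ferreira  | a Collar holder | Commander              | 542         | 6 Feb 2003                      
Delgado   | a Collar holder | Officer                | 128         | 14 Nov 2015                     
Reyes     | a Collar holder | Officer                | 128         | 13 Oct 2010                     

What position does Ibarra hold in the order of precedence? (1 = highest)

8

By grade within the Order: Lindqvist, Ferreira, Quinn and Whitfield (Commander); then Horvat, Reyes, Varga, Ibarra and Delgado (Officer).
Lindqvist, Ferreira, Quinn and Whitfield are each a Collar holder, so the next rule applies.
Among Lindqvist, Ferreira, Quinn and Whitfield, by roll number (higher first): Lindqvist (947) before Ferreira and Quinn (542) before Whitfield (107).
Ferreira and Quinn both have date of appointment to the Order 6 Feb 2003, so the next rule applies.
Among Ferreira and Quinn, alphabetically by surname: Ferreira before Quinn.
Horvat, Reyes, Varga, Ibarra and Delgado are each a Collar holder, so the next rule applies.
Horvat, Reyes, Varga, Ibarra and Delgado all have roll number 128, so the next rule applies.
Among Horvat, Reyes, Varga, Ibarra and Delgado, by date of appointment to the Order (earlier first): Horvat (4 Jun 2010) before Reyes and Varga (13 Oct 2010) before Ibarra (19 Oct 2011) before Delgado (14 Nov 2015).
Among Reyes and Varga, alphabetically by surname: Reyes before Varga.
Order: Lindqvist, Ferreira, Quinn, Whitfield, Horvat, Reyes, Varga, Ibarra, Delgado. So position 8.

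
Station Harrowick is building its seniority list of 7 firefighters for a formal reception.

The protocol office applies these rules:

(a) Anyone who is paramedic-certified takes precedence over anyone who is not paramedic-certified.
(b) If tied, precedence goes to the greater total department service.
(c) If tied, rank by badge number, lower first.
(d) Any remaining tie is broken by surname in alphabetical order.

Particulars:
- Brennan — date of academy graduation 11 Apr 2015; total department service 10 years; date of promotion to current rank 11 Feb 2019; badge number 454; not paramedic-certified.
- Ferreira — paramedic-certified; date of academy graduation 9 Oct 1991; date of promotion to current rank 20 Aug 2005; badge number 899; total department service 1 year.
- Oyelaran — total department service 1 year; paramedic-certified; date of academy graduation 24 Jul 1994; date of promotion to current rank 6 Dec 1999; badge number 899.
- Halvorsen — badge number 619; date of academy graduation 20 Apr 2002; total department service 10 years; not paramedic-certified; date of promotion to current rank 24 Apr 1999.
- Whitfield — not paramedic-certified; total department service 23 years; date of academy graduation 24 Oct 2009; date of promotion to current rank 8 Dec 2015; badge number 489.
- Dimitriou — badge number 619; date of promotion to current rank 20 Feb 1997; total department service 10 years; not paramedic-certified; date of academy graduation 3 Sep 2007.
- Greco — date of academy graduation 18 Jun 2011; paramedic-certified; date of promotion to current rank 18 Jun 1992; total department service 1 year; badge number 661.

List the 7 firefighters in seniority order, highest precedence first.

By the first rule: Greco, Ferreira and Oyelaran (each paramedic-certified); then Whitfield, Brennan, Dimitriou and Halvorsen (each not paramedic-certified).
Greco, Ferreira and Oyelaran all have total department service 1 year, so the next rule applies.
Among Greco, Ferreira and Oyelaran, by badge number (lower first): Greco (661) before Ferreira and Oyelaran (899).
Among Ferreira and Oyelaran, alphabetically by surname: Ferreira before Oyelaran.
Among Whitfield, Brennan, Dimitriou and Halvorsen, by total department service (higher first): Whitfield (23 years) before Brennan, Dimitriou and Halvorsen (10 years).
Among Brennan, Dimitriou and Halvorsen, by badge number (lower first): Brennan (454) before Dimitriou and Halvorsen (619).
Among Dimitriou and Halvorsen, alphabetically by surname: Dimitriou before Halvorsen.
Full order: Greco, Ferreira, Oyelaran, Whitfield, Brennan, Dimitriou, Halvorsen.

Greco, Ferreira, Oyelaran, Whitfield, Brennan, Dimitriou, Halvorsen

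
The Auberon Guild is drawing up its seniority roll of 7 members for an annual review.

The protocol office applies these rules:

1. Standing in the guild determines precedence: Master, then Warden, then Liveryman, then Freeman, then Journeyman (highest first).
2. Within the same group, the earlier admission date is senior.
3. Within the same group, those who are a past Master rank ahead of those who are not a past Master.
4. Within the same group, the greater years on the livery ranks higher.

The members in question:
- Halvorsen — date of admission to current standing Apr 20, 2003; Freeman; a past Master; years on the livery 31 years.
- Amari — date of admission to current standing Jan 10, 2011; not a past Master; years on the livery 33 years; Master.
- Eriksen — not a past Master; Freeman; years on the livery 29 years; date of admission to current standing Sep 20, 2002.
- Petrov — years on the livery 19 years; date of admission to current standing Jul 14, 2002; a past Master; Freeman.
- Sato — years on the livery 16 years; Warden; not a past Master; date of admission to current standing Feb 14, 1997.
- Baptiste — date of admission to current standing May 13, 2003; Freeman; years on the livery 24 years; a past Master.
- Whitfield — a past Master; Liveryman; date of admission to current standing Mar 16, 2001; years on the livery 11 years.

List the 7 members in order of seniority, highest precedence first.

By standing in the guild: Amari (Master); then Sato (Warden); then Whitfield (Liveryman); then Petrov, Eriksen, Halvorsen and Baptiste (Freeman).
Among Petrov, Eriksen, Halvorsen and Baptiste, by date of admission to current standing (earlier first): Petrov (Jul 14, 2002) before Eriksen (Sep 20, 2002) before Halvorsen (Apr 20, 2003) before Baptiste (May 13, 2003).
Full order: Amari, Sato, Whitfield, Petrov, Eriksen, Halvorsen, Baptiste.

Amari, Sato, Whitfield, Petrov, Eriksen, Halvorsen, Baptiste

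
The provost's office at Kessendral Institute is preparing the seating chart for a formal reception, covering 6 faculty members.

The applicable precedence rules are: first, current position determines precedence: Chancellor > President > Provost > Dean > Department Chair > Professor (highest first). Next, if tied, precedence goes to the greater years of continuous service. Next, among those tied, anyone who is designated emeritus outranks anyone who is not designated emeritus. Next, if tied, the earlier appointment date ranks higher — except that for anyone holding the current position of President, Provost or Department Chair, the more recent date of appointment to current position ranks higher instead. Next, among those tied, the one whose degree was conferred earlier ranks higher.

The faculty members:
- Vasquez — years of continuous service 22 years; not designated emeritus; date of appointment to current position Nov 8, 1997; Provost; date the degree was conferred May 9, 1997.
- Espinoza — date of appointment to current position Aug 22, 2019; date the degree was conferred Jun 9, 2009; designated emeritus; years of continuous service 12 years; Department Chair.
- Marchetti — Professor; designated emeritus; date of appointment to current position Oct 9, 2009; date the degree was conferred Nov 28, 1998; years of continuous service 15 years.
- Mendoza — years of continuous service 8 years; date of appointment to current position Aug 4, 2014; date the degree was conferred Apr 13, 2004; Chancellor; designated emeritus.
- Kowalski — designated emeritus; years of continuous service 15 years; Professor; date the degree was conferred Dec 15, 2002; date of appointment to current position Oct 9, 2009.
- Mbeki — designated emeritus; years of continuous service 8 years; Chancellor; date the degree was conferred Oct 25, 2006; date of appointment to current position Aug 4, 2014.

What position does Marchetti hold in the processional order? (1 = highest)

5

By current position: Mendoza and Mbeki (Chancellor); then Vasquez (Provost); then Espinoza (Department Chair); then Marchetti and Kowalski (Professor).
Mendoza and Mbeki both have years of continuous service 8 years, so the next rule applies.
Mendoza and Mbeki are each designated emeritus, so the next rule applies.
Mendoza and Mbeki both have date of appointment to current position Aug 4, 2014, so the next rule applies.
Among Mendoza and Mbeki, by date the degree was conferred (earlier first): Mendoza (Apr 13, 2004) before Mbeki (Oct 25, 2006).
Marchetti and Kowalski both have years of continuous service 15 years, so the next rule applies.
Marchetti and Kowalski are each designated emeritus, so the next rule applies.
Marchetti and Kowalski both have date of appointment to current position Oct 9, 2009, so the next rule applies.
Among Marchetti and Kowalski, by date the degree was conferred (earlier first): Marchetti (Nov 28, 1998) before Kowalski (Dec 15, 2002).
Order: Mendoza, Mbeki, Vasquez, Espinoza, Marchetti, Kowalski. So position 5.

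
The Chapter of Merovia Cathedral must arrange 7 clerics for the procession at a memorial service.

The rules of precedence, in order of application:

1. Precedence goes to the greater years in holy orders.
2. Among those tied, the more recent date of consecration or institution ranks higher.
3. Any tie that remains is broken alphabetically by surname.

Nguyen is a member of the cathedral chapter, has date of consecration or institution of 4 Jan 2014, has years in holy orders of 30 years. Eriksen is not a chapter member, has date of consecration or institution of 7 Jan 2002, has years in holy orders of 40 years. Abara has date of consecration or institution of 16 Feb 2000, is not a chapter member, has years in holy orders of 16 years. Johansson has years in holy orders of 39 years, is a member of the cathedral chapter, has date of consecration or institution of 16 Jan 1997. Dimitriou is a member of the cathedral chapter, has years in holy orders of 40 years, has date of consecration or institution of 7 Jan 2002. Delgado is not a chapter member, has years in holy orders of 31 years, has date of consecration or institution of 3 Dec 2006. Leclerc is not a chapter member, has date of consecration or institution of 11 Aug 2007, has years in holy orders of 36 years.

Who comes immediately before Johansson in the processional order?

By years in holy orders (higher first): Dimitriou and Eriksen (both 40 years); then Johansson (39 years); then Leclerc (36 years); then Delgado (31 years); then Nguyen (30 years); then Abara (16 years).
Dimitriou and Eriksen both have date of consecration or institution 7 Jan 2002, so the next rule applies.
Among Dimitriou and Eriksen, alphabetically by surname: Dimitriou before Eriksen.
Order: Dimitriou, Eriksen, Johansson, Leclerc, Delgado, Nguyen, Abara.

Eriksen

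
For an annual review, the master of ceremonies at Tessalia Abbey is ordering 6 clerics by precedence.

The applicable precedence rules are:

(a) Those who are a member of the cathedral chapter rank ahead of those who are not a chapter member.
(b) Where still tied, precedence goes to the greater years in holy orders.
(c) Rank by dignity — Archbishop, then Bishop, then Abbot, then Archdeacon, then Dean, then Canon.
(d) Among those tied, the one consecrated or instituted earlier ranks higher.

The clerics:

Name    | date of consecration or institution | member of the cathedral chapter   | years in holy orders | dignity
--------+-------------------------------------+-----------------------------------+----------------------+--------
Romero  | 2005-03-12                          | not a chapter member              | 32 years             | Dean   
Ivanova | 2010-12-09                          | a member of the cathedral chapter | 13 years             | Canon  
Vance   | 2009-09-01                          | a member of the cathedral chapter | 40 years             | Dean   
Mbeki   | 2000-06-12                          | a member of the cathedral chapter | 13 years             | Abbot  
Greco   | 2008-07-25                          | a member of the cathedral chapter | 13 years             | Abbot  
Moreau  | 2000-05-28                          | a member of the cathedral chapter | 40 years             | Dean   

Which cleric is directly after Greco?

By the first rule: Moreau, Vance, Mbeki, Greco and Ivanova (each a member of the cathedral chapter); then Romero (not a chapter member).
Among Moreau, Vance, Mbeki, Greco and Ivanova, by years in holy orders (higher first): Moreau and Vance (40 years) before Mbeki, Greco and Ivanova (13 years).
Moreau and Vance are each Dean, so the next rule applies.
Among Moreau and Vance, by date of consecration or institution (earlier first): Moreau (2000-05-28) before Vance (2009-09-01).
Among Mbeki, Greco and Ivanova, by dignity: Mbeki and Greco (Abbot) before Ivanova (Canon).
Among Mbeki and Greco, by date of consecration or institution (earlier first): Mbeki (2000-06-12) before Greco (2008-07-25).
Order: Moreau, Vance, Mbeki, Greco, Ivanova, Romero.

Ivanova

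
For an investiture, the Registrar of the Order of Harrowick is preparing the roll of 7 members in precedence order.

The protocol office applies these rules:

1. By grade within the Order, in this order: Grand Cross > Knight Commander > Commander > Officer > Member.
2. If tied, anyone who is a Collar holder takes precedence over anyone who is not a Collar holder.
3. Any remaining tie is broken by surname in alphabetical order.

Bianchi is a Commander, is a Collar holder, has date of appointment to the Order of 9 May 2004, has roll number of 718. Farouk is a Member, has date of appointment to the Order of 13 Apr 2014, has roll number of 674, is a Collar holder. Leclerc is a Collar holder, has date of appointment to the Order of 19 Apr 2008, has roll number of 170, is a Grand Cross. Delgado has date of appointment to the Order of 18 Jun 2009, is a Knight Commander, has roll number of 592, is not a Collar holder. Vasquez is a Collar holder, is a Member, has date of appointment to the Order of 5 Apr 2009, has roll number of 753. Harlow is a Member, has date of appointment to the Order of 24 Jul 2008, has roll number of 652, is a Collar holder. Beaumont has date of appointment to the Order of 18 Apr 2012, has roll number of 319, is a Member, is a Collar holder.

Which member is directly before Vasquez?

Harlow

By grade within the Order: Leclerc (Grand Cross); then Delgado (Knight Commander); then Bianchi (Commander); then Beaumont, Farouk, Harlow and Vasquez (Member).
Beaumont, Farouk, Harlow and Vasquez are each a Collar holder, so the next rule applies.
Among Beaumont, Farouk, Harlow and Vasquez, alphabetically by surname: Beaumont before Farouk before Harlow before Vasquez.
Order: Leclerc, Delgado, Bianchi, Beaumont, Farouk, Harlow, Vasquez.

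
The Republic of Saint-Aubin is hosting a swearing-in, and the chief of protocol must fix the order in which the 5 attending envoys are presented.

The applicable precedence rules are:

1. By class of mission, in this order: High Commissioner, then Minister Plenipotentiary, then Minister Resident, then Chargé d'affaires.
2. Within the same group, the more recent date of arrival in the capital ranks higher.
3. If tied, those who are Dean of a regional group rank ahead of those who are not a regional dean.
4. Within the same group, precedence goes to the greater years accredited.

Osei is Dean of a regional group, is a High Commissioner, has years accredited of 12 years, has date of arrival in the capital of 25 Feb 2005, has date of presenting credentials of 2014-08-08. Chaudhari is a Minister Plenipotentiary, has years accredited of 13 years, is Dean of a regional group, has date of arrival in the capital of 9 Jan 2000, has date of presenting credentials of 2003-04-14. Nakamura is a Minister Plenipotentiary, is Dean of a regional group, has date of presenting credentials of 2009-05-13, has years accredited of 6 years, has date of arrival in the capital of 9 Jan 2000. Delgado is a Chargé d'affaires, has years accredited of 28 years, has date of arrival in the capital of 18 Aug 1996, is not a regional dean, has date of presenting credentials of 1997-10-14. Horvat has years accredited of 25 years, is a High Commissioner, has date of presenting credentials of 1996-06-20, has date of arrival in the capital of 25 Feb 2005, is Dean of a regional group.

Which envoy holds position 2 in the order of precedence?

Osei

By class of mission: Horvat and Osei (High Commissioner); then Chaudhari and Nakamura (Minister Plenipotentiary); then Delgado (Chargé d'affaires).
Horvat and Osei both have date of arrival in the capital 25 Feb 2005, so the next rule applies.
Horvat and Osei are each Dean of a regional group, so the next rule applies.
Among Horvat and Osei, by years accredited (higher first): Horvat (25 years) before Osei (12 years).
Chaudhari and Nakamura both have date of arrival in the capital 9 Jan 2000, so the next rule applies.
Chaudhari and Nakamura are each Dean of a regional group, so the next rule applies.
Among Chaudhari and Nakamura, by years accredited (higher first): Chaudhari (13 years) before Nakamura (6 years).
Order: Horvat, Osei, Chaudhari, Nakamura, Delgado.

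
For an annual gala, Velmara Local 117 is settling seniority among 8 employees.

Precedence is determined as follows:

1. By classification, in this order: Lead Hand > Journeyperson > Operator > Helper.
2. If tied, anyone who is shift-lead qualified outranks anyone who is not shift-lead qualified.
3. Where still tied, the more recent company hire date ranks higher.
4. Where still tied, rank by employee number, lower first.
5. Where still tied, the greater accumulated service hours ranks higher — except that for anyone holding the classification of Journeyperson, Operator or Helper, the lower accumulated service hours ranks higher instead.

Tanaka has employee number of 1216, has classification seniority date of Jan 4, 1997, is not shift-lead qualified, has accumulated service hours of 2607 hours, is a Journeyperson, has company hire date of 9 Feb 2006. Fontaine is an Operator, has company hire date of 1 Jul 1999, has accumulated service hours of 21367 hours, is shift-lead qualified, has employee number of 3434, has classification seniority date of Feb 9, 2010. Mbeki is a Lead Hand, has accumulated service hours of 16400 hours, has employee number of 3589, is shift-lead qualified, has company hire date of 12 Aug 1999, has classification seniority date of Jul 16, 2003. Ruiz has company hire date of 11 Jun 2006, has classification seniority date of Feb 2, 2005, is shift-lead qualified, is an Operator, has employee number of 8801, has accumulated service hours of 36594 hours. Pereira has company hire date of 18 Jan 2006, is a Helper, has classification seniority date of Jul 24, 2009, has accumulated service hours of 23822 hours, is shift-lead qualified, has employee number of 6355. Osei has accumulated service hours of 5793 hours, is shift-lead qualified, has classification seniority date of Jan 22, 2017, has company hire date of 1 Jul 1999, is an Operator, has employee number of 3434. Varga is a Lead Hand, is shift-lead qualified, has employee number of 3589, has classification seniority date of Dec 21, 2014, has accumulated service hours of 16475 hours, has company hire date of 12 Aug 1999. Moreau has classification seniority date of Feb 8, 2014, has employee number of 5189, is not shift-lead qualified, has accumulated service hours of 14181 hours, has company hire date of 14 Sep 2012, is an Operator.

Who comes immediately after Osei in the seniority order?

By classification: Varga and Mbeki (Lead Hand); then Tanaka (Journeyperson); then Ruiz, Osei, Fontaine and Moreau (Operator); then Pereira (Helper).
Varga and Mbeki are each shift-lead qualified, so the next rule applies.
Varga and Mbeki both have company hire date 12 Aug 1999, so the next rule applies.
Varga and Mbeki both have employee number 3589, so the next rule applies.
Among Varga and Mbeki, by accumulated service hours (higher first): Varga (16475 hours) before Mbeki (16400 hours).
Among Ruiz, Osei, Fontaine and Moreau, shift-lead qualified before not shift-lead qualified: Ruiz, Osei and Fontaine (shift-lead qualified) before Moreau (not shift-lead qualified).
Among Ruiz, Osei and Fontaine, by company hire date (later first): Ruiz (11 Jun 2006) before Osei and Fontaine (1 Jul 1999).
Osei and Fontaine both have employee number 3434, so the next rule applies.
Among Osei and Fontaine, by accumulated service hours (lower first) (reversed rule for this group): Osei (5793 hours) before Fontaine (21367 hours).
Order: Varga, Mbeki, Tanaka, Ruiz, Osei, Fontaine, Moreau, Pereira.

Fontaine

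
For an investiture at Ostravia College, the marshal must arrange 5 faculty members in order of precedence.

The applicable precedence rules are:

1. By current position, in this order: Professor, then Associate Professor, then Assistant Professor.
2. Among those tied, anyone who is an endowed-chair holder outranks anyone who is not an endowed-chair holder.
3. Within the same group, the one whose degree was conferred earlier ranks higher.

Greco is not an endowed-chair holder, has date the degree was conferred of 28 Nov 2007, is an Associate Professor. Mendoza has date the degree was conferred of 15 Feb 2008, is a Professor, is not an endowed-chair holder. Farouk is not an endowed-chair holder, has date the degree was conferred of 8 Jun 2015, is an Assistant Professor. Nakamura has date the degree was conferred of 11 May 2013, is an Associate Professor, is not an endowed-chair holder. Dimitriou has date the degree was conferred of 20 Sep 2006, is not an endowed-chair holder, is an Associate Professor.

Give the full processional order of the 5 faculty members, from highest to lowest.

By current position: Mendoza (Professor); then Dimitriou, Greco and Nakamura (Associate Professor); then Farouk (Assistant Professor).
Dimitriou, Greco and Nakamura are each not an endowed-chair holder, so the next rule applies.
Among Dimitriou, Greco and Nakamura, by date the degree was conferred (earlier first): Dimitriou (20 Sep 2006) before Greco (28 Nov 2007) before Nakamura (11 May 2013).
Full order: Mendoza, Dimitriou, Greco, Nakamura, Farouk.

Mendoza, Dimitriou, Greco, Nakamura, Farouk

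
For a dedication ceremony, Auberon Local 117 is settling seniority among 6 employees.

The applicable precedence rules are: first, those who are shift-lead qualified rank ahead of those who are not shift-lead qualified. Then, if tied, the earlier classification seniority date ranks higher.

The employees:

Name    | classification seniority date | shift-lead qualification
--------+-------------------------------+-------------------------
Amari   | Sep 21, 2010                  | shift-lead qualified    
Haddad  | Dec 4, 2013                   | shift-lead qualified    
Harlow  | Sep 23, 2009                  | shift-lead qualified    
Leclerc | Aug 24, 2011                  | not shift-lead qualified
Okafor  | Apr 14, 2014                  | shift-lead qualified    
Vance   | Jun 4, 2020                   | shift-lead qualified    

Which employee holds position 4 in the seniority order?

Okafor

By the first rule: Harlow, Amari, Haddad, Okafor and Vance (each shift-lead qualified); then Leclerc (not shift-lead qualified).
Among Harlow, Amari, Haddad, Okafor and Vance, by classification seniority date (earlier first): Harlow (Sep 23, 2009) before Amari (Sep 21, 2010) before Haddad (Dec 4, 2013) before Okafor (Apr 14, 2014) before Vance (Jun 4, 2020).
Order: Harlow, Amari, Haddad, Okafor, Vance, Leclerc.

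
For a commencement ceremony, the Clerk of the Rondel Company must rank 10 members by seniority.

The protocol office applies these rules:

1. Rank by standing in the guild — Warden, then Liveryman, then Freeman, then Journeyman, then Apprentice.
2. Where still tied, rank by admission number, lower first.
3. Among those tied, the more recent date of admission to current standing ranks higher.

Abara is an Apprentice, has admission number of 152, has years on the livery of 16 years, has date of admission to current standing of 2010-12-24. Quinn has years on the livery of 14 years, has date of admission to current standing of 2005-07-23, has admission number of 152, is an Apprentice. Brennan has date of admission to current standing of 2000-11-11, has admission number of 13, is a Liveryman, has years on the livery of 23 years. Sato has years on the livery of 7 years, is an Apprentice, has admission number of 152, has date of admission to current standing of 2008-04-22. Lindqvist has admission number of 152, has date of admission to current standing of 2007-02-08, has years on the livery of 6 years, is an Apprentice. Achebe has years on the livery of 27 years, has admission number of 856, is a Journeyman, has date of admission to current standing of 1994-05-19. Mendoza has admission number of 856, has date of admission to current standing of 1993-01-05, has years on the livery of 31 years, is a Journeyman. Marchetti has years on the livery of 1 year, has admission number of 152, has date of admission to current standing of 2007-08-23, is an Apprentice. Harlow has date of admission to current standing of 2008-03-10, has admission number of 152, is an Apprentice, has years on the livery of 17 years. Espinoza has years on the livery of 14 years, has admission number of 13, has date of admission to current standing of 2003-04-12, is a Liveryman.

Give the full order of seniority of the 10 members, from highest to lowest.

By standing in the guild: Espinoza and Brennan (Liveryman); then Achebe and Mendoza (Journeyman); then Abara, Sato, Harlow, Marchetti, Lindqvist and Quinn (Apprentice).
Espinoza and Brennan both have admission number 13, so the next rule applies.
Among Espinoza and Brennan, by date of admission to current standing (later first): Espinoza (2003-04-12) before Brennan (2000-11-11).
Achebe and Mendoza both have admission number 856, so the next rule applies.
Among Achebe and Mendoza, by date of admission to current standing (later first): Achebe (1994-05-19) before Mendoza (1993-01-05).
Abara, Sato, Harlow, Marchetti, Lindqvist and Quinn all have admission number 152, so the next rule applies.
Among Abara, Sato, Harlow, Marchetti, Lindqvist and Quinn, by date of admission to current standing (later first): Abara (2010-12-24) before Sato (2008-04-22) before Harlow (2008-03-10) before Marchetti (2007-08-23) before Lindqvist (2007-02-08) before Quinn (2005-07-23).
Full order: Espinoza, Brennan, Achebe, Mendoza, Abara, Sato, Harlow, Marchetti, Lindqvist, Quinn.

Espinoza, Brennan, Achebe, Mendoza, Abara, Sato, Harlow, Marchetti, Lindqvist, Quinn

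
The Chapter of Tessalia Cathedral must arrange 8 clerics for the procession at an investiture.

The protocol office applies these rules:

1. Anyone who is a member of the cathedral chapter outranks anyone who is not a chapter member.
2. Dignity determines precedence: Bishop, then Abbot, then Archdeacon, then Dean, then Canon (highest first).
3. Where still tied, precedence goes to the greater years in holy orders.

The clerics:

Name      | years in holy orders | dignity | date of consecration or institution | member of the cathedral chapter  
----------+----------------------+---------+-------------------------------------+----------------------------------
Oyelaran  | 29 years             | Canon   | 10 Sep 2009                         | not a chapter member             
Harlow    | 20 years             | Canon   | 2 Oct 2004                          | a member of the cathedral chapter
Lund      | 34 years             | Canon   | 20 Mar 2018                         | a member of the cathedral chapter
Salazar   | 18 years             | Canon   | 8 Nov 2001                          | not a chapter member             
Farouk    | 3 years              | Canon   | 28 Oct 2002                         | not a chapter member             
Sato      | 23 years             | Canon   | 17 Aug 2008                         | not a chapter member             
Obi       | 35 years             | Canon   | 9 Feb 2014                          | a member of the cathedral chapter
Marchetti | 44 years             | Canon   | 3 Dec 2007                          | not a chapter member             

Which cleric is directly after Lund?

Harlow

By the first rule: Obi, Lund and Harlow (each a member of the cathedral chapter); then Marchetti, Oyelaran, Sato, Salazar and Farouk (each not a chapter member).
Obi, Lund and Harlow are each Canon, so the next rule applies.
Among Obi, Lund and Harlow, by years in holy orders (higher first): Obi (35 years) before Lund (34 years) before Harlow (20 years).
Marchetti, Oyelaran, Sato, Salazar and Farouk are each Canon, so the next rule applies.
Among Marchetti, Oyelaran, Sato, Salazar and Farouk, by years in holy orders (higher first): Marchetti (44 years) before Oyelaran (29 years) before Sato (23 years) before Salazar (18 years) before Farouk (3 years).
Order: Obi, Lund, Harlow, Marchetti, Oyelaran, Sato, Salazar, Farouk.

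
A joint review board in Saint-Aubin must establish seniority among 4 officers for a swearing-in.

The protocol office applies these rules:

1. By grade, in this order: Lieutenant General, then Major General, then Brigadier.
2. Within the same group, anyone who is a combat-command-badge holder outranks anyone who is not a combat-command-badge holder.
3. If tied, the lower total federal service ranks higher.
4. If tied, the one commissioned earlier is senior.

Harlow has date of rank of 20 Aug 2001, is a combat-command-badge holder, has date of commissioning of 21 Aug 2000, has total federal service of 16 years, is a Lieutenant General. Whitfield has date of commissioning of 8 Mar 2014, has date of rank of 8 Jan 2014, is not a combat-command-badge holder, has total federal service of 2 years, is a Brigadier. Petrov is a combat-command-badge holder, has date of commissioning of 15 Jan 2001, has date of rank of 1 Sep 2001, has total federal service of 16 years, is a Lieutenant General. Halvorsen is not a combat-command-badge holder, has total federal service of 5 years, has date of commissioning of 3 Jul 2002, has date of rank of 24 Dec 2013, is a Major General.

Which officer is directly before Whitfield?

By grade: Harlow and Petrov (Lieutenant General); then Halvorsen (Major General); then Whitfield (Brigadier).
Harlow and Petrov are each a combat-command-badge holder, so the next rule applies.
Harlow and Petrov both have total federal service 16 years, so the next rule applies.
Among Harlow and Petrov, by date of commissioning (earlier first): Harlow (21 Aug 2000) before Petrov (15 Jan 2001).
Order: Harlow, Petrov, Halvorsen, Whitfield.

Halvorsen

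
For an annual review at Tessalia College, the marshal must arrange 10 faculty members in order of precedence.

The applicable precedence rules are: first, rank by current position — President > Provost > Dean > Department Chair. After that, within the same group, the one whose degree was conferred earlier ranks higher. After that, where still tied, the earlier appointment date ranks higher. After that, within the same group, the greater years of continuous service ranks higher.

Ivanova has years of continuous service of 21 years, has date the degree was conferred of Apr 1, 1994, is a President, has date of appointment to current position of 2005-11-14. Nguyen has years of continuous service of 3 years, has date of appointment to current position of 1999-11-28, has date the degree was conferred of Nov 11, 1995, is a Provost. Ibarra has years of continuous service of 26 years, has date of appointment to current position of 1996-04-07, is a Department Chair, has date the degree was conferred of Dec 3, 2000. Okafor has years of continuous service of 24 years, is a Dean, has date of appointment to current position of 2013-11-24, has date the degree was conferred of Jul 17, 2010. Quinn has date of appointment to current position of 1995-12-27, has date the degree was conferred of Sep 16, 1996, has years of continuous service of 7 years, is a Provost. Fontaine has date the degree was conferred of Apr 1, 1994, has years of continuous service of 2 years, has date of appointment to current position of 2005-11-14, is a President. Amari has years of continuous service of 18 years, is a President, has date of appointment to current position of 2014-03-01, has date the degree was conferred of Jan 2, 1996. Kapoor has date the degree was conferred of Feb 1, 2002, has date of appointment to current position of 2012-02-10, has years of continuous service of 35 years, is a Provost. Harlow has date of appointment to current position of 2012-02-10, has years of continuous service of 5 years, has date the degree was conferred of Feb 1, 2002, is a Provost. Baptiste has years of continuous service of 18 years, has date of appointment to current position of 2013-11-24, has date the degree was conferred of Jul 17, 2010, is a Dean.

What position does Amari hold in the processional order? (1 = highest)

3

By current position: Ivanova, Fontaine and Amari (President); then Nguyen, Quinn, Kapoor and Harlow (Provost); then Okafor and Baptiste (Dean); then Ibarra (Department Chair).
Among Ivanova, Fontaine and Amari, by date the degree was conferred (earlier first): Ivanova and Fontaine (Apr 1, 1994) before Amari (Jan 2, 1996).
Ivanova and Fontaine both have date of appointment to current position 2005-11-14, so the next rule applies.
Among Ivanova and Fontaine, by years of continuous service (higher first): Ivanova (21 years) before Fontaine (2 years).
Among Nguyen, Quinn, Kapoor and Harlow, by date the degree was conferred (earlier first): Nguyen (Nov 11, 1995) before Quinn (Sep 16, 1996) before Kapoor and Harlow (Feb 1, 2002).
Kapoor and Harlow both have date of appointment to current position 2012-02-10, so the next rule applies.
Among Kapoor and Harlow, by years of continuous service (higher first): Kapoor (35 years) before Harlow (5 years).
Okafor and Baptiste both have date the degree was conferred Jul 17, 2010, so the next rule applies.
Okafor and Baptiste both have date of appointment to current position 2013-11-24, so the next rule applies.
Among Okafor and Baptiste, by years of continuous service (higher first): Okafor (24 years) before Baptiste (18 years).
Order: Ivanova, Fontaine, Amari, Nguyen, Quinn, Kapoor, Harlow, Okafor, Baptiste, Ibarra. So position 3.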